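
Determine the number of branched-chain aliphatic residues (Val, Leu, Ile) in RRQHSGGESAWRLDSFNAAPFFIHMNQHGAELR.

Matching residues: L13, I23, L32.

3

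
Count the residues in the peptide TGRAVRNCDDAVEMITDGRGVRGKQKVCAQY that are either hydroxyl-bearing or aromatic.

3

Hydroxyl-bearing: S, T, Y. Aromatic: F, W, Y.
Hydroxyl-bearing residues here: T1, T16, Y31 (3).
Aromatic residues here: Y31 (1).
Y is in both groups, so the 1 Y residue must not be double-counted.
Total = 3 + 1 − 1 = 3.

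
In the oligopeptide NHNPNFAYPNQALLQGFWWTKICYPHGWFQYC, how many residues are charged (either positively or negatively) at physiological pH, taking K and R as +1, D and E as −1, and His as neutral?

1

Charged side chains at pH ~7.4: K, R (positive); D, E (negative).
Matching residues: K21.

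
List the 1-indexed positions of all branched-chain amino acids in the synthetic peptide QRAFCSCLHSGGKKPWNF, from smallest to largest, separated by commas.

8

Valine (V), leucine (L), and isoleucine (I) are the branched-chain amino acids.
Matching residues: L8.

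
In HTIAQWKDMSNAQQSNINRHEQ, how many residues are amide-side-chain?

7

The amide-side-chain residues are Asn (N) and Gln (Q).
Matching residues: Q5, N11, Q13, Q14, N16, N18, Q22.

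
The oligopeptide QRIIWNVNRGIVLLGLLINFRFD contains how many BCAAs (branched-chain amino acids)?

The BCAAs are Val, Leu, and Ile — aliphatic side chains with a branch point.
Matching residues: I3, I4, V7, I11, V12, L13, L14, L16, L17, I18.

10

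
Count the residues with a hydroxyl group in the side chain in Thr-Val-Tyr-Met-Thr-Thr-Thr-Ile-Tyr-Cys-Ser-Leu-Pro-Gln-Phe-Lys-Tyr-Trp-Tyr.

9

S, T, and Y are the three residues with a side-chain hydroxyl.
Matching residues: Thr1, Tyr3, Thr5, Thr6, Thr7, Tyr9, Ser11, Tyr17, Tyr19.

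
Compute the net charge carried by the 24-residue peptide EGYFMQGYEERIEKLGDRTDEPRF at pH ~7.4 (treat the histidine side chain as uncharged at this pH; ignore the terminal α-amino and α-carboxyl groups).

Near pH 7.4, K and R contribute +1 each, D and E contribute −1 each, and every other side chain (His included, as stated) is uncharged.
Positive (K, R): R11, K14, R18, R23 → +4.
Negative (D, E): E1, E9, E10, E13, D17, D20, E21 → −7.
Net charge = (+4) + (−7) = −3.

-3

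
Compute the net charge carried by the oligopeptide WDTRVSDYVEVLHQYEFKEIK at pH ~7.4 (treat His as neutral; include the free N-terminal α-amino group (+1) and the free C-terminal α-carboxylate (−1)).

At pH ~7.4 the Lys and Arg side chains are protonated (+1), the Asp and Glu side chains are deprotonated (−1), and with His taken as neutral all other side chains carry no charge.
Positive (K, R): R4, K18, K21 → +3.
Negative (D, E): D2, D7, E10, E16, E19 → −5.
The N-terminus (+1) and C-terminus (−1) cancel.
Net charge = (+3) + (−5) = −2.

-2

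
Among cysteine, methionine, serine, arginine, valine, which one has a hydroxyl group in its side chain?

serine

S, T, and Y are the three residues with a side-chain hydroxyl.
Of the listed options, only serine belongs to this group.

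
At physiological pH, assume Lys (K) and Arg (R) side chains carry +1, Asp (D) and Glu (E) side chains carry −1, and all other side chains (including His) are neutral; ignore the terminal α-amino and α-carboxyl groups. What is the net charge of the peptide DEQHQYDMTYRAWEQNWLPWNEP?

-4

Positive (K, R): R11 → +1.
Negative (D, E): D1, E2, D7, E14, E22 → −5.
Net charge = (+1) + (−5) = −4.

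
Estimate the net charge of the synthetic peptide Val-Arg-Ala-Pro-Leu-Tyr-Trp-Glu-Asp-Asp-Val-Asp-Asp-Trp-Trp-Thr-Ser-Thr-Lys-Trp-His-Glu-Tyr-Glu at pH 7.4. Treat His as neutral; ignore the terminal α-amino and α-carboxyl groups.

-5

The side chains ionized at physiological pH are Lys/Arg (+1) and Asp/Glu (−1); with His treated as neutral, nothing else contributes.
Positive (K, R): Arg2, Lys19 → +2.
Negative (D, E): Glu8, Asp9, Asp10, Asp12, Asp13, Glu22, Glu24 → −7.
Net charge = (+2) + (−7) = −5.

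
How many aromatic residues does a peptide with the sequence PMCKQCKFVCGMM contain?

1

F, W, and Y each carry an aromatic ring on the side chain.
Matching residues: F8.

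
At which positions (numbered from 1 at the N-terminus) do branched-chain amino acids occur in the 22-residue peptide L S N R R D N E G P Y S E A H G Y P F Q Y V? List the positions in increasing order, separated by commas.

Valine (V), leucine (L), and isoleucine (I) are the branched-chain amino acids.
Matching residues: L1, V22.

1, 22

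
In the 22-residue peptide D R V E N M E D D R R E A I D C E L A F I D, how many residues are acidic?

The acidic residues are Asp (D) and Glu (E), whose side chains end in a carboxylate group.
Matching residues: D1, E4, E7, D8, D9, E12, D15, E17, D22.

9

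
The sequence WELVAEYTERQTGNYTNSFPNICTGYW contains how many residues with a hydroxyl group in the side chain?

8

S, T, and Y are the three residues with a side-chain hydroxyl.
Matching residues: Y7, T8, T12, Y15, T16, S18, T24, Y26.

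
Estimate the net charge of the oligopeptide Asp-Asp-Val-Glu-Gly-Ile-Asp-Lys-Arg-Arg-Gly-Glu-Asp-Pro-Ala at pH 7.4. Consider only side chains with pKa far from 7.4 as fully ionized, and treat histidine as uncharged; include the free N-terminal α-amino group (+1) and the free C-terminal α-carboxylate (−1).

Near pH 7.4, K and R contribute +1 each, D and E contribute −1 each, and every other side chain (His included, as stated) is uncharged.
Positive (K, R): Lys8, Arg9, Arg10 → +3.
Negative (D, E): Asp1, Asp2, Glu4, Asp7, Glu12, Asp13 → −6.
The N-terminus (+1) and C-terminus (−1) cancel.
Net charge = (+3) + (−6) = −3.

-3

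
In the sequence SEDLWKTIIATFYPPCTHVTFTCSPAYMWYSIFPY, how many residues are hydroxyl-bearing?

12

Serine (S), threonine (T), and tyrosine (Y) each carry a hydroxyl group on the side chain.
Matching residues: S1, T7, T11, Y13, T17, T20, T22, S24, Y27, Y30, S31, Y35.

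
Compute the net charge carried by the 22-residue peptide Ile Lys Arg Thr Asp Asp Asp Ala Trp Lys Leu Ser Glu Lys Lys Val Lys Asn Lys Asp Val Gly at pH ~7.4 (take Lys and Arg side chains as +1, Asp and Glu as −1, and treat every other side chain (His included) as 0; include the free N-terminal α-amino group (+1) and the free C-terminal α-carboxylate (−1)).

+2

Positive (K, R): Lys2, Arg3, Lys10, Lys14, Lys15, Lys17, Lys19 → +7.
Negative (D, E): Asp5, Asp6, Asp7, Glu13, Asp20 → −5.
The N-terminus (+1) and C-terminus (−1) cancel.
Net charge = (+7) + (−5) = +2.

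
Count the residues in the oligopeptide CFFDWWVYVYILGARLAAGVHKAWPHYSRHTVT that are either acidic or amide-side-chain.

1

Acidic: D, E. Amide-side-chain: N, Q.
Acidic residues here: D4 (1).
Amide-side-chain residues here: none (0).
The two groups share no amino acid, so total = 1 + 0 = 1.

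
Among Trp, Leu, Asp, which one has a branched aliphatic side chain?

Leu

V, L, and I make up the branched-chain aliphatic group.
Of the listed options, only Leu belongs to this group.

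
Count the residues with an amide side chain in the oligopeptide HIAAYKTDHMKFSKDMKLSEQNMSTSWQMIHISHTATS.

3

Only N (asparagine) and Q (glutamine) carry a side-chain carboxamide.
Matching residues: Q21, N22, Q28.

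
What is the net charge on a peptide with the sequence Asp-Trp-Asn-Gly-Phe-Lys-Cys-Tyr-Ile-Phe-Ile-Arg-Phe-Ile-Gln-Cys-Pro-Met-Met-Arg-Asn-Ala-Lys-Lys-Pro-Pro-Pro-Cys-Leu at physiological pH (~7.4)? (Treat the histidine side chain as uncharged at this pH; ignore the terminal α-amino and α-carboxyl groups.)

+4

Near pH 7.4, K and R contribute +1 each, D and E contribute −1 each, and every other side chain (His included, as stated) is uncharged.
Positive (K, R): Lys6, Arg12, Arg20, Lys23, Lys24 → +5.
Negative (D, E): Asp1 → −1.
Net charge = (+5) + (−1) = +4.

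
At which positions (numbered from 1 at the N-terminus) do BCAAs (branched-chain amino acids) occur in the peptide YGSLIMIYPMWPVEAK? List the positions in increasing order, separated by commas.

4, 5, 7, 13

V, L, and I make up the branched-chain aliphatic group.
Matching residues: L4, I5, I7, V13.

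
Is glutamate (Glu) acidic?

Yes

Only D (aspartate) and E (glutamate) carry a side-chain carboxylic acid.
Glutamate is in this group.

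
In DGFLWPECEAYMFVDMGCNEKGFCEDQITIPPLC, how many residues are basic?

The basic amino acids are Lys (K), Arg (R), and His (H).
Matching residues: K21.

1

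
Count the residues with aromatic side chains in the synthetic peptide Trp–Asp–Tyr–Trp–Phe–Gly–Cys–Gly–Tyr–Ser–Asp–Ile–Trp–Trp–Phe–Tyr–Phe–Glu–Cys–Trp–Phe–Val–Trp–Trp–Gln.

14

F, W, and Y each carry an aromatic ring on the side chain.
Matching residues: Trp1, Tyr3, Trp4, Phe5, Tyr9, Trp13, Trp14, Phe15, Tyr16, Phe17, Trp20, Phe21, Trp23, Trp24.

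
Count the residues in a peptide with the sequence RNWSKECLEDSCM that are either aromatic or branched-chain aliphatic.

2

Aromatic: F, W, Y. Branched-chain aliphatic: I, L, V.
Aromatic residues here: W3 (1).
Branched-chain aliphatic residues here: L8 (1).
The two groups share no amino acid, so total = 1 + 1 = 2.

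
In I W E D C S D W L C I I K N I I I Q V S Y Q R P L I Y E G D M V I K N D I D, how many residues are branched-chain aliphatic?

The BCAAs are Val, Leu, and Ile — aliphatic side chains with a branch point.
Matching residues: I1, L9, I11, I12, I15, I16, I17, V19, L25, I26, V32, I33, I37.

13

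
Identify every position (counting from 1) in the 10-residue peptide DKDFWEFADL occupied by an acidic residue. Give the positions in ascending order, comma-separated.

1, 3, 6, 9

Only D (aspartate) and E (glutamate) carry a side-chain carboxylic acid.
Matching residues: D1, D3, E6, D9.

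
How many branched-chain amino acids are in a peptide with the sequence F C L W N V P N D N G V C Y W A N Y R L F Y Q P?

4

V, L, and I make up the branched-chain aliphatic group.
Matching residues: L3, V6, V12, L20.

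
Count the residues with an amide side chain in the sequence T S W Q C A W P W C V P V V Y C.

1

Asparagine (N) and glutamine (Q) have uncharged amide side chains.
Matching residues: Q4.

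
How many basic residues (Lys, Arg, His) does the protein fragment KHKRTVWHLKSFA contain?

Matching residues: K1, H2, K3, R4, H8, K10.

6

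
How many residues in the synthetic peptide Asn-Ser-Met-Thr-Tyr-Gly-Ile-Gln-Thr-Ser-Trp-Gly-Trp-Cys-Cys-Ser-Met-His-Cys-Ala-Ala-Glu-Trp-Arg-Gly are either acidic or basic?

Acidic: D, E. Basic: H, K, R.
Acidic residues here: Glu22 (1).
Basic residues here: His18, Arg24 (2).
The two groups share no amino acid, so total = 1 + 2 = 3.

3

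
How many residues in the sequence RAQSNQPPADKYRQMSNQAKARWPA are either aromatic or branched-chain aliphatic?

Aromatic: F, W, Y. Branched-chain aliphatic: I, L, V.
Aromatic residues here: Y12, W23 (2).
Branched-chain aliphatic residues here: none (0).
The two groups share no amino acid, so total = 2 + 0 = 2.

2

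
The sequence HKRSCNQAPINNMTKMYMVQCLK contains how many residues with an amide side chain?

Only N (asparagine) and Q (glutamine) carry a side-chain carboxamide.
Matching residues: N6, Q7, N11, N12, Q20.

5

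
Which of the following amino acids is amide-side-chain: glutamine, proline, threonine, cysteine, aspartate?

Only N (asparagine) and Q (glutamine) carry a side-chain carboxamide.
Of the listed options, only glutamine belongs to this group.

glutamine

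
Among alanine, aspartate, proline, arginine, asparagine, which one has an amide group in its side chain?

asparagine

The amide-side-chain residues are Asn (N) and Gln (Q).
Of the listed options, only asparagine belongs to this group.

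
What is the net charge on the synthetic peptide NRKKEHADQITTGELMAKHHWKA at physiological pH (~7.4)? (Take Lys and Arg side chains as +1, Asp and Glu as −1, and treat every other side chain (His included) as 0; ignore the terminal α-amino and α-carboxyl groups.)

+2

Positive (K, R): R2, K3, K4, K18, K22 → +5.
Negative (D, E): E5, D8, E14 → −3.
Net charge = (+5) + (−3) = +2.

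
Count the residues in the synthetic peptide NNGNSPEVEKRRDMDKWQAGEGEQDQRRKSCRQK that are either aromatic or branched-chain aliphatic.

2

Aromatic: F, W, Y. Branched-chain aliphatic: I, L, V.
Aromatic residues here: W17 (1).
Branched-chain aliphatic residues here: V8 (1).
The two groups share no amino acid, so total = 1 + 1 = 2.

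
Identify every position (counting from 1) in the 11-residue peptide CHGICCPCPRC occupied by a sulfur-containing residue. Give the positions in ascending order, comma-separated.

1, 5, 6, 8, 11

Matching residues: C1, C5, C6, C8, C11.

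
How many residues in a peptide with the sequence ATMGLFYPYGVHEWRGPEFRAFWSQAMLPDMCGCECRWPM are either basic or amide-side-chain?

Basic: H, K, R. Amide-side-chain: N, Q.
Basic residues here: H12, R15, R20, R37 (4).
Amide-side-chain residues here: Q25 (1).
The two groups share no amino acid, so total = 4 + 1 = 5.

5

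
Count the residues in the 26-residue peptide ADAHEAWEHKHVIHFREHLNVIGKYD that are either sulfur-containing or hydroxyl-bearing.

1

Sulfur-containing: C, M. Hydroxyl-bearing: S, T, Y.
Sulfur-containing residues here: none (0).
Hydroxyl-bearing residues here: Y25 (1).
The two groups share no amino acid, so total = 0 + 1 = 1.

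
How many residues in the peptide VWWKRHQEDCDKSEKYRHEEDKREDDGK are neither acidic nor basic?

8

Acidic: D, E. Basic: K, R, H. All other residues are neither.
Matching residues: V1, W2, W3, Q7, C10, S13, Y16, G27.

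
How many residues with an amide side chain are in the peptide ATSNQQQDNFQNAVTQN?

9

The amide-side-chain residues are Asn (N) and Gln (Q).
Matching residues: N4, Q5, Q6, Q7, N9, Q11, N12, Q16, N17.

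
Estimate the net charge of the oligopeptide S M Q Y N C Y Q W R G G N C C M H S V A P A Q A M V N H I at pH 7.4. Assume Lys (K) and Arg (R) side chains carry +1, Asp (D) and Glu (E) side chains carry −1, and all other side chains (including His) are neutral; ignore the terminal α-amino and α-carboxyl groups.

Positive (K, R): R10 → +1.
Negative (D, E): none → −0.
Net charge = (+1) + (−0) = +1.

+1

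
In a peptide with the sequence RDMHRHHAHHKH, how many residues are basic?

K, R, and H are the three residues with basic side chains (ε-amine, guanidinium, and imidazole respectively).
Matching residues: R1, H4, R5, H6, H7, H9, H10, K11, H12.

9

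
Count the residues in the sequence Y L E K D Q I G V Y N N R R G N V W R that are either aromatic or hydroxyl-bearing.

Aromatic: F, W, Y. Hydroxyl-bearing: S, T, Y.
Aromatic residues here: Y1, Y10, W18 (3).
Hydroxyl-bearing residues here: Y1, Y10 (2).
Y is in both groups, so the 2 Y residues must not be double-counted.
Total = 3 + 2 − 2 = 3.

3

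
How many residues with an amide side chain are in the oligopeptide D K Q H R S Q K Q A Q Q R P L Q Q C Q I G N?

Only N (asparagine) and Q (glutamine) carry a side-chain carboxamide.
Matching residues: Q3, Q7, Q9, Q11, Q12, Q16, Q17, Q19, N22.

9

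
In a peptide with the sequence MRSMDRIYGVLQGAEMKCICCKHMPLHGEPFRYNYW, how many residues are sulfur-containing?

7

Only Cys (C) and Met (M) have a sulfur atom in the side chain.
Matching residues: M1, M4, M16, C18, C20, C21, M24.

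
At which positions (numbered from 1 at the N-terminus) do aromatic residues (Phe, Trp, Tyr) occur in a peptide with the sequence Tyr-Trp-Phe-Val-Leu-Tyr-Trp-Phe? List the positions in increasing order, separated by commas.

1, 2, 3, 6, 7, 8

Matching residues: Tyr1, Trp2, Phe3, Tyr6, Trp7, Phe8.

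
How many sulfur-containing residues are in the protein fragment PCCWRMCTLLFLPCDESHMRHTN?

Only Cys (C) and Met (M) have a sulfur atom in the side chain.
Matching residues: C2, C3, M6, C7, C14, M19.

6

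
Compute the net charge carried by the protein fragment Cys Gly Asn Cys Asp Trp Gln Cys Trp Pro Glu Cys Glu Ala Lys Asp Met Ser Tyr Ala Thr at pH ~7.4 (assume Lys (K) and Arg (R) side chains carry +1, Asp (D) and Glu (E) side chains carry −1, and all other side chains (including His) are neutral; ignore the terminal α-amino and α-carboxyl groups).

Positive (K, R): Lys15 → +1.
Negative (D, E): Asp5, Glu11, Glu13, Asp16 → −4.
Net charge = (+1) + (−4) = −3.

-3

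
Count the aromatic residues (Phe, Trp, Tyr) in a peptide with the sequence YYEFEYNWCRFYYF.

9

Matching residues: Y1, Y2, F4, Y6, W8, F11, Y12, Y13, F14.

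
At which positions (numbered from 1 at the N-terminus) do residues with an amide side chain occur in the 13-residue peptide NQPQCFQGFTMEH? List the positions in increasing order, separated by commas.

Asparagine (N) and glutamine (Q) have uncharged amide side chains.
Matching residues: N1, Q2, Q4, Q7.

1, 2, 4, 7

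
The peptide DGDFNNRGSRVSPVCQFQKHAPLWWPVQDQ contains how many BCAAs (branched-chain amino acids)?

4

V, L, and I make up the branched-chain aliphatic group.
Matching residues: V11, V14, L23, V27.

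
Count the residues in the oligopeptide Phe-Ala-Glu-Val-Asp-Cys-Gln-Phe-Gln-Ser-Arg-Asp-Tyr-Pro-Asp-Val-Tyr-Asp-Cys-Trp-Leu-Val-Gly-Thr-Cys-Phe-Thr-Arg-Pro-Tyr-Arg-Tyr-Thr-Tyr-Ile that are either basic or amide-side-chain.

5

Basic: H, K, R. Amide-side-chain: N, Q.
Basic residues here: Arg11, Arg28, Arg31 (3).
Amide-side-chain residues here: Gln7, Gln9 (2).
The two groups share no amino acid, so total = 3 + 2 = 5.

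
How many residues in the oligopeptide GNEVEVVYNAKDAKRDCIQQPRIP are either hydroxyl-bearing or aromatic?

Hydroxyl-bearing: S, T, Y. Aromatic: F, W, Y.
Hydroxyl-bearing residues here: Y8 (1).
Aromatic residues here: Y8 (1).
Y is in both groups, so the 1 Y residue must not be double-counted.
Total = 1 + 1 − 1 = 1.

1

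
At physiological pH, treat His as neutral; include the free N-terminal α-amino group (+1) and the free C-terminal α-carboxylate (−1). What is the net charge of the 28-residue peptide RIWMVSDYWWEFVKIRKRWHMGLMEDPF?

At pH ~7.4 the Lys and Arg side chains are protonated (+1), the Asp and Glu side chains are deprotonated (−1), and with His taken as neutral all other side chains carry no charge.
Positive (K, R): R1, K14, R16, K17, R18 → +5.
Negative (D, E): D7, E11, E25, D26 → −4.
The N-terminus (+1) and C-terminus (−1) cancel.
Net charge = (+5) + (−4) = +1.

+1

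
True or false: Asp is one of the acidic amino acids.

Only D (aspartate) and E (glutamate) carry a side-chain carboxylic acid.
Aspartate is in this group.

True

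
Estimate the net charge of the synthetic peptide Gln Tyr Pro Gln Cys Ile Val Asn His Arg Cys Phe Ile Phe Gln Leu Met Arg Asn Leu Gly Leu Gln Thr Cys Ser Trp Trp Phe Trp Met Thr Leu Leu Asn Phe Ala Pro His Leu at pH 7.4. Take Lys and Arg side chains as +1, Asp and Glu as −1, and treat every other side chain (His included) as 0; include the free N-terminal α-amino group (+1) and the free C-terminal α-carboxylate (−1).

+2

Positive (K, R): Arg10, Arg18 → +2.
Negative (D, E): none → −0.
The N-terminus (+1) and C-terminus (−1) cancel.
Net charge = (+2) + (−0) = +2.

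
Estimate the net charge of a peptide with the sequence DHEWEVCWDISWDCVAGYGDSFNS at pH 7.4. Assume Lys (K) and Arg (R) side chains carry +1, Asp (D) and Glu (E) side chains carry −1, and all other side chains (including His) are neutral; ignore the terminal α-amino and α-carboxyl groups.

-6

Positive (K, R): none → +0.
Negative (D, E): D1, E3, E5, D9, D13, D20 → −6.
Net charge = (+0) + (−6) = −6.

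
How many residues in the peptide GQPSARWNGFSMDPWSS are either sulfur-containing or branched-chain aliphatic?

1

Sulfur-containing: C, M. Branched-chain aliphatic: I, L, V.
Sulfur-containing residues here: M12 (1).
Branched-chain aliphatic residues here: none (0).
The two groups share no amino acid, so total = 1 + 0 = 1.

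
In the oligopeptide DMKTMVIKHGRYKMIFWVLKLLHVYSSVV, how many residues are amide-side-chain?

Asparagine (N) and glutamine (Q) have uncharged amide side chains.
None of the 29 residues belong to this group.

0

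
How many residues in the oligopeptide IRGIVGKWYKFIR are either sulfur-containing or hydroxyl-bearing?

1

Sulfur-containing: C, M. Hydroxyl-bearing: S, T, Y.
Sulfur-containing residues here: none (0).
Hydroxyl-bearing residues here: Y9 (1).
The two groups share no amino acid, so total = 0 + 1 = 1.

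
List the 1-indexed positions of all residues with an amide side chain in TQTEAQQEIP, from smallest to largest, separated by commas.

2, 6, 7

The amide-side-chain residues are Asn (N) and Gln (Q).
Matching residues: Q2, Q6, Q7.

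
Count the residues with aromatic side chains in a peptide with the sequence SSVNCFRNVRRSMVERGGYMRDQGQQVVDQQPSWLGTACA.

3

Phenylalanine (F), tryptophan (W), and tyrosine (Y) have aromatic ring side chains.
Matching residues: F6, Y19, W34.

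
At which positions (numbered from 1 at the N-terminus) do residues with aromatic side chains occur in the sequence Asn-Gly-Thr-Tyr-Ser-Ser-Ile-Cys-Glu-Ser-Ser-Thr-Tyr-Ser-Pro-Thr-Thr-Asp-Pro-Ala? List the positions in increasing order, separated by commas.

F, W, and Y each carry an aromatic ring on the side chain.
Matching residues: Tyr4, Tyr13.

4, 13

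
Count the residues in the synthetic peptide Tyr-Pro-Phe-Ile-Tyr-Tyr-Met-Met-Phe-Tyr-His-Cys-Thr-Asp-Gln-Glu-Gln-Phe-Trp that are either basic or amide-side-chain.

3

Basic: H, K, R. Amide-side-chain: N, Q.
Basic residues here: His11 (1).
Amide-side-chain residues here: Gln15, Gln17 (2).
The two groups share no amino acid, so total = 1 + 2 = 3.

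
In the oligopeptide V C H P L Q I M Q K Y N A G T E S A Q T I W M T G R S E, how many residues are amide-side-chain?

Only N (asparagine) and Q (glutamine) carry a side-chain carboxamide.
Matching residues: Q6, Q9, N12, Q19.

4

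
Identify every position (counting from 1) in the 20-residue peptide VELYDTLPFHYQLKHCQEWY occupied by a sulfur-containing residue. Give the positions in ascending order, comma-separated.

The sulfur-bearing residues are cysteine (–SH) and methionine (–S–CH₃).
Matching residues: C16.

16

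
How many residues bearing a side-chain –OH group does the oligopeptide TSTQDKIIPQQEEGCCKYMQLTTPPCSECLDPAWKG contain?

S, T, and Y are the three residues with a side-chain hydroxyl.
Matching residues: T1, S2, T3, Y18, T22, T23, S27.

7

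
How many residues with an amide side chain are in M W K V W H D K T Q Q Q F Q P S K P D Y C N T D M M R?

Asparagine (N) and glutamine (Q) have uncharged amide side chains.
Matching residues: Q10, Q11, Q12, Q14, N22.

5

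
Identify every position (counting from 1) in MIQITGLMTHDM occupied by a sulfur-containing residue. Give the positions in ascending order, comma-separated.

1, 8, 12

Cysteine (C, thiol) and methionine (M, thioether) are the two sulfur-containing amino acids.
Matching residues: M1, M8, M12.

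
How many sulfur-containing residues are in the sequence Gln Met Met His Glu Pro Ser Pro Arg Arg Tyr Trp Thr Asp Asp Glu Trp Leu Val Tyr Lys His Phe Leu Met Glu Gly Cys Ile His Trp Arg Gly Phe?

4

Only Cys (C) and Met (M) have a sulfur atom in the side chain.
Matching residues: Met2, Met3, Met25, Cys28.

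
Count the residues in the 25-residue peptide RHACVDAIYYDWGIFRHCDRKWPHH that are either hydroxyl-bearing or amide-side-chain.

Hydroxyl-bearing: S, T, Y. Amide-side-chain: N, Q.
Hydroxyl-bearing residues here: Y9, Y10 (2).
Amide-side-chain residues here: none (0).
The two groups share no amino acid, so total = 2 + 0 = 2.

2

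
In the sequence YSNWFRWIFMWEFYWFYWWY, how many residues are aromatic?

14

F, W, and Y each carry an aromatic ring on the side chain.
Matching residues: Y1, W4, F5, W7, F9, W11, F13, Y14, W15, F16, Y17, W18, W19, Y20.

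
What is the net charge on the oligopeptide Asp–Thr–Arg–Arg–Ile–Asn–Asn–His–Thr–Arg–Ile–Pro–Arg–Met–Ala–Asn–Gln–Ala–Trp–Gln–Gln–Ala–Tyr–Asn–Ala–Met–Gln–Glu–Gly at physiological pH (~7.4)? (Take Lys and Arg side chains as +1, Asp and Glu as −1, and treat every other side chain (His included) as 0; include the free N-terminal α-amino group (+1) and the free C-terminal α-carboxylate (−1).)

+2

Positive (K, R): Arg3, Arg4, Arg10, Arg13 → +4.
Negative (D, E): Asp1, Glu28 → −2.
The N-terminus (+1) and C-terminus (−1) cancel.
Net charge = (+4) + (−2) = +2.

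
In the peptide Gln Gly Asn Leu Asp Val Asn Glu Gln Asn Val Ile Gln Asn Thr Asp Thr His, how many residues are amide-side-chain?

7

The amide-side-chain residues are Asn (N) and Gln (Q).
Matching residues: Gln1, Asn3, Asn7, Gln9, Asn10, Gln13, Asn14.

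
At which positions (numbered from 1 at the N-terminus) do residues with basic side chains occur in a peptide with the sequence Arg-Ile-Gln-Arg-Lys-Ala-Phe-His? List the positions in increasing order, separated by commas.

Lysine (K), arginine (R), and histidine (H) have basic, nitrogen-containing side chains.
Matching residues: Arg1, Arg4, Lys5, His8.

1, 4, 5, 8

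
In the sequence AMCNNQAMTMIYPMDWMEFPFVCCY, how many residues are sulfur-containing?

Only Cys (C) and Met (M) have a sulfur atom in the side chain.
Matching residues: M2, C3, M8, M10, M14, M17, C23, C24.

8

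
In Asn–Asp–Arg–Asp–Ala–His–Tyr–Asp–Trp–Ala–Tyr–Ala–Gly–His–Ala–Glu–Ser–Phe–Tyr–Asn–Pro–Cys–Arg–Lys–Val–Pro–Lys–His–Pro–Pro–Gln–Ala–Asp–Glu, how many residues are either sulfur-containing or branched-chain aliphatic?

2

Sulfur-containing: C, M. Branched-chain aliphatic: I, L, V.
Sulfur-containing residues here: Cys22 (1).
Branched-chain aliphatic residues here: Val25 (1).
The two groups share no amino acid, so total = 1 + 1 = 2.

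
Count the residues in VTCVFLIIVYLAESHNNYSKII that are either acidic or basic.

Acidic: D, E. Basic: H, K, R.
Acidic residues here: E13 (1).
Basic residues here: H15, K20 (2).
The two groups share no amino acid, so total = 1 + 2 = 3.

3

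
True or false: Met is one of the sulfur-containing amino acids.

Only Cys (C) and Met (M) have a sulfur atom in the side chain.
Methionine is in this group.

True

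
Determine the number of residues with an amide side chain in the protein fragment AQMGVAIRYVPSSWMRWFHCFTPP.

1

Asparagine (N) and glutamine (Q) have uncharged amide side chains.
Matching residues: Q2.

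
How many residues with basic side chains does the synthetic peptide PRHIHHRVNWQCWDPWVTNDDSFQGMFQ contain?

5

Lysine (K), arginine (R), and histidine (H) have basic, nitrogen-containing side chains.
Matching residues: R2, H3, H5, H6, R7.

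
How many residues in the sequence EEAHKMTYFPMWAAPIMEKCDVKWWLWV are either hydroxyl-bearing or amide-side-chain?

Hydroxyl-bearing: S, T, Y. Amide-side-chain: N, Q.
Hydroxyl-bearing residues here: T7, Y8 (2).
Amide-side-chain residues here: none (0).
The two groups share no amino acid, so total = 2 + 0 = 2.

2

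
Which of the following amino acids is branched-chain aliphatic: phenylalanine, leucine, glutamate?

leucine

Valine (V), leucine (L), and isoleucine (I) are the branched-chain amino acids.
Of the listed options, only leucine belongs to this group.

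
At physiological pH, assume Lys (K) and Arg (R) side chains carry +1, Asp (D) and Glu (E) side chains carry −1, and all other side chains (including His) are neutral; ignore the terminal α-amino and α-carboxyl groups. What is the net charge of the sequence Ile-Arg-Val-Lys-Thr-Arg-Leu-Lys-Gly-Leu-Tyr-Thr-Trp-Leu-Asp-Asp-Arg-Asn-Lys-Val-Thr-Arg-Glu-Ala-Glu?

+3

Positive (K, R): Arg2, Lys4, Arg6, Lys8, Arg17, Lys19, Arg22 → +7.
Negative (D, E): Asp15, Asp16, Glu23, Glu25 → −4.
Net charge = (+7) + (−4) = +3.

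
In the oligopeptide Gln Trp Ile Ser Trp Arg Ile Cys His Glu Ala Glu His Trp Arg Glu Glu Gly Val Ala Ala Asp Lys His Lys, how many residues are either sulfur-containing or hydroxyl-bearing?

2

Sulfur-containing: C, M. Hydroxyl-bearing: S, T, Y.
Sulfur-containing residues here: Cys8 (1).
Hydroxyl-bearing residues here: Ser4 (1).
The two groups share no amino acid, so total = 1 + 1 = 2.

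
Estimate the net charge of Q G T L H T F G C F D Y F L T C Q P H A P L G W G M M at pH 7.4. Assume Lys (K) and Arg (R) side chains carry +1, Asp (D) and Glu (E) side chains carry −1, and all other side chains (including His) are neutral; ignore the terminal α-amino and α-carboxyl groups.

-1

Positive (K, R): none → +0.
Negative (D, E): D11 → −1.
Net charge = (+0) + (−1) = −1.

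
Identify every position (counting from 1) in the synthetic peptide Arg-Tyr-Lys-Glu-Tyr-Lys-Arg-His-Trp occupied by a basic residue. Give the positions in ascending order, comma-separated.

K, R, and H are the three residues with basic side chains (ε-amine, guanidinium, and imidazole respectively).
Matching residues: Arg1, Lys3, Lys6, Arg7, His8.

1, 3, 6, 7, 8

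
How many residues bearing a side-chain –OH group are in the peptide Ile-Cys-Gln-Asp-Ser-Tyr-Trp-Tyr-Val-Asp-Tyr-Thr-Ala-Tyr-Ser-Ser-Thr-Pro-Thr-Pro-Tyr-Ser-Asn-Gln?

12

The –OH-bearing residues are Ser, Thr (aliphatic alcohols), and Tyr (phenol).
Matching residues: Ser5, Tyr6, Tyr8, Tyr11, Thr12, Tyr14, Ser15, Ser16, Thr17, Thr19, Tyr21, Ser22.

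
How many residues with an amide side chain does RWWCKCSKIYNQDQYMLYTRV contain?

3

The amide-side-chain residues are Asn (N) and Gln (Q).
Matching residues: N11, Q12, Q14.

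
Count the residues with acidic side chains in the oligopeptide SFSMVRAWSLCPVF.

0

Aspartate (D) and glutamate (E) have carboxylic-acid side chains and are the acidic amino acids.
None of the 14 residues belong to this group.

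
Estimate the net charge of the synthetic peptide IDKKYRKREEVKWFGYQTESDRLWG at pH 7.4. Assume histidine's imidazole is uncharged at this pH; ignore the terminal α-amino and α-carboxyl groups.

Near pH 7.4, K and R contribute +1 each, D and E contribute −1 each, and every other side chain (His included, as stated) is uncharged.
Positive (K, R): K3, K4, R6, K7, R8, K12, R22 → +7.
Negative (D, E): D2, E9, E10, E19, D21 → −5.
Net charge = (+7) + (−5) = +2.

+2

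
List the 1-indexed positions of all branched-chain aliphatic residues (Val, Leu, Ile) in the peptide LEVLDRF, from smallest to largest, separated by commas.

Matching residues: L1, V3, L4.

1, 3, 4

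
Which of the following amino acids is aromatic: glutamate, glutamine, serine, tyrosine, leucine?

F, W, and Y each carry an aromatic ring on the side chain.
Of the listed options, only tyrosine belongs to this group.

tyrosine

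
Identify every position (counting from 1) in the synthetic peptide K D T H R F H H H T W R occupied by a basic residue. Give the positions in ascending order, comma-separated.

Matching residues: K1, H4, R5, H7, H8, H9, R12.

1, 4, 5, 7, 8, 9, 12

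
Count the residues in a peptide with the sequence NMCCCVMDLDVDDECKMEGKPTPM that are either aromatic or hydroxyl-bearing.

Aromatic: F, W, Y. Hydroxyl-bearing: S, T, Y.
Aromatic residues here: none (0).
Hydroxyl-bearing residues here: T22 (1).
(Y belongs to both groups, but none appear in this sequence.) Total = 0 + 1 = 1.

1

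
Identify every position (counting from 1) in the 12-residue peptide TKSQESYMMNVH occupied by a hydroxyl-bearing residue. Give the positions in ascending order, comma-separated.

1, 3, 6, 7

Serine (S), threonine (T), and tyrosine (Y) each carry a hydroxyl group on the side chain.
Matching residues: T1, S3, S6, Y7.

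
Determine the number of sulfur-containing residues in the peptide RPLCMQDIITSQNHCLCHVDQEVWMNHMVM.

Cysteine (C, thiol) and methionine (M, thioether) are the two sulfur-containing amino acids.
Matching residues: C4, M5, C15, C17, M25, M28, M30.

7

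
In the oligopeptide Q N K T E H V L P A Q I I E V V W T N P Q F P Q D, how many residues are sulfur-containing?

0

Cysteine (C, thiol) and methionine (M, thioether) are the two sulfur-containing amino acids.
None of the 25 residues belong to this group.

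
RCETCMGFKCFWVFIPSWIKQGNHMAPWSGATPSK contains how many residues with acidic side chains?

Only D (aspartate) and E (glutamate) carry a side-chain carboxylic acid.
Matching residues: E3.

1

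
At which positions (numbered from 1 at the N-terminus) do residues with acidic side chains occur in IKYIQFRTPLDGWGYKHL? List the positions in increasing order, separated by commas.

Only D (aspartate) and E (glutamate) carry a side-chain carboxylic acid.
Matching residues: D11.

11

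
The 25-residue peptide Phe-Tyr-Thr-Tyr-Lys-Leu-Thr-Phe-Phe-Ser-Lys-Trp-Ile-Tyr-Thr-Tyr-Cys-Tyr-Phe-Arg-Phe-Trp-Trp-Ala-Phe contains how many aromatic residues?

14

The aromatic amino acids are Phe (F, benzyl), Trp (W, indole), and Tyr (Y, phenol).
Matching residues: Phe1, Tyr2, Tyr4, Phe8, Phe9, Trp12, Tyr14, Tyr16, Tyr18, Phe19, Phe21, Trp22, Trp23, Phe25.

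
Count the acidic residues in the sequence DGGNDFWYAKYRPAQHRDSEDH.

5

Only D (aspartate) and E (glutamate) carry a side-chain carboxylic acid.
Matching residues: D1, D5, D18, E20, D21.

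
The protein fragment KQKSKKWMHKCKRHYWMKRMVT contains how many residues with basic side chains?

11

Lysine (K), arginine (R), and histidine (H) have basic, nitrogen-containing side chains.
Matching residues: K1, K3, K5, K6, H9, K10, K12, R13, H14, K18, R19.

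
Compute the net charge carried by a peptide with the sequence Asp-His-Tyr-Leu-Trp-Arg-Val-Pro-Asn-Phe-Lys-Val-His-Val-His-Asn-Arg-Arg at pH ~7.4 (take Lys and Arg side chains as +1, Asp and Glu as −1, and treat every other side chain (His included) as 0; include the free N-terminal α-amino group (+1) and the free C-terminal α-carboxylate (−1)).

+3

Positive (K, R): Arg6, Lys11, Arg17, Arg18 → +4.
Negative (D, E): Asp1 → −1.
The N-terminus (+1) and C-terminus (−1) cancel.
Net charge = (+4) + (−1) = +3.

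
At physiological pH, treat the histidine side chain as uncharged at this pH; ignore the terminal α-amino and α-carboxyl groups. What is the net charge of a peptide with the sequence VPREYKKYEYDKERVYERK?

+2

At pH ~7.4 the Lys and Arg side chains are protonated (+1), the Asp and Glu side chains are deprotonated (−1), and with His taken as neutral all other side chains carry no charge.
Positive (K, R): R3, K6, K7, K12, R14, R18, K19 → +7.
Negative (D, E): E4, E9, D11, E13, E17 → −5.
Net charge = (+7) + (−5) = +2.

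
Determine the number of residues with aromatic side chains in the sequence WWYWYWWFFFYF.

12

The aromatic amino acids are Phe (F, benzyl), Trp (W, indole), and Tyr (Y, phenol).
Matching residues: W1, W2, Y3, W4, Y5, W6, W7, F8, F9, F10, Y11, F12.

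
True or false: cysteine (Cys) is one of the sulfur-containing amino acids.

True

The sulfur-bearing residues are cysteine (–SH) and methionine (–S–CH₃).
Cysteine is in this group.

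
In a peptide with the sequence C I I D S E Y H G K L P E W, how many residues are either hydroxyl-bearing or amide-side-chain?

2

Hydroxyl-bearing: S, T, Y. Amide-side-chain: N, Q.
Hydroxyl-bearing residues here: S5, Y7 (2).
Amide-side-chain residues here: none (0).
The two groups share no amino acid, so total = 2 + 0 = 2.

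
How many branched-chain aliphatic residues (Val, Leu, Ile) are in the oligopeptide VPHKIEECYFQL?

Matching residues: V1, I5, L12.

3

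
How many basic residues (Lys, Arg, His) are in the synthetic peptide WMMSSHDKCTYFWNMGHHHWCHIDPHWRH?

Matching residues: H6, K8, H17, H18, H19, H22, H26, R28, H29.

9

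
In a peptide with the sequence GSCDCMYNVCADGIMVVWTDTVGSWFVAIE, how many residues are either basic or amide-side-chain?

Basic: H, K, R. Amide-side-chain: N, Q.
Basic residues here: none (0).
Amide-side-chain residues here: N8 (1).
The two groups share no amino acid, so total = 0 + 1 = 1.

1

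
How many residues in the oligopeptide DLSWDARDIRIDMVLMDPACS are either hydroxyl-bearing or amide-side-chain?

2

Hydroxyl-bearing: S, T, Y. Amide-side-chain: N, Q.
Hydroxyl-bearing residues here: S3, S21 (2).
Amide-side-chain residues here: none (0).
The two groups share no amino acid, so total = 2 + 0 = 2.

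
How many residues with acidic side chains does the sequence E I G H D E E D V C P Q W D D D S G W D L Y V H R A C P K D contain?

10

Aspartate (D) and glutamate (E) have carboxylic-acid side chains and are the acidic amino acids.
Matching residues: E1, D5, E6, E7, D8, D14, D15, D16, D20, D30.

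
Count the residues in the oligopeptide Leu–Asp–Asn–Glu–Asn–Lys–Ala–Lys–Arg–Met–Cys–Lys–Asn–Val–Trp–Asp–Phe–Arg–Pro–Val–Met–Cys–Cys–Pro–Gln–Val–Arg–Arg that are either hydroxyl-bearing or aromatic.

Hydroxyl-bearing: S, T, Y. Aromatic: F, W, Y.
Hydroxyl-bearing residues here: none (0).
Aromatic residues here: Trp15, Phe17 (2).
(Y belongs to both groups, but none appear in this sequence.) Total = 0 + 2 = 2.

2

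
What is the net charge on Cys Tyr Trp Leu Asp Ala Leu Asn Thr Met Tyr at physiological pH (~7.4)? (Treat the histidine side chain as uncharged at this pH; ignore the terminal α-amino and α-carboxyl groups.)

-1

The side chains ionized at physiological pH are Lys/Arg (+1) and Asp/Glu (−1); with His treated as neutral, nothing else contributes.
Positive (K, R): none → +0.
Negative (D, E): Asp5 → −1.
Net charge = (+0) + (−1) = −1.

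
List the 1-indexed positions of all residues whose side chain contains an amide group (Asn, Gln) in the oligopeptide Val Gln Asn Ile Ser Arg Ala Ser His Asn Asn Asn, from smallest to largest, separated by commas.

2, 3, 10, 11, 12

Matching residues: Gln2, Asn3, Asn10, Asn11, Asn12.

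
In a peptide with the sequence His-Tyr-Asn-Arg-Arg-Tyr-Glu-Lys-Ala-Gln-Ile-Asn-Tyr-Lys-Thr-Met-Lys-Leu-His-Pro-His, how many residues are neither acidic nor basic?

Acidic: D, E. Basic: K, R, H. All other residues are neither.
Matching residues: Tyr2, Asn3, Tyr6, Ala9, Gln10, Ile11, Asn12, Tyr13, Thr15, Met16, Leu18, Pro20.

12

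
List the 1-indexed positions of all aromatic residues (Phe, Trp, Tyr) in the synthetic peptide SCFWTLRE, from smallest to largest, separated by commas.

Matching residues: F3, W4.

3, 4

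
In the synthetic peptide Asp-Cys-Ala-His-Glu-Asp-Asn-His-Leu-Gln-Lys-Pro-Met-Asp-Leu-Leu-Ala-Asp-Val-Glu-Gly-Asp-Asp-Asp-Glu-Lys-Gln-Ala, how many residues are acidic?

10

The acidic residues are Asp (D) and Glu (E), whose side chains end in a carboxylate group.
Matching residues: Asp1, Glu5, Asp6, Asp14, Asp18, Glu20, Asp22, Asp23, Asp24, Glu25.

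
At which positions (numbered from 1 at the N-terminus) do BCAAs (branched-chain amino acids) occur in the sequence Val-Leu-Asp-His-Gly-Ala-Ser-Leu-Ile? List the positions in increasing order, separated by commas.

Valine (V), leucine (L), and isoleucine (I) are the branched-chain amino acids.
Matching residues: Val1, Leu2, Leu8, Ile9.

1, 2, 8, 9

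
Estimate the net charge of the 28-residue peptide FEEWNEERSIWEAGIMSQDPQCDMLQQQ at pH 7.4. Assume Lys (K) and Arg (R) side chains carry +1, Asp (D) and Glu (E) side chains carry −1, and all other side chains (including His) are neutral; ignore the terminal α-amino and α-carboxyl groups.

-6

Positive (K, R): R8 → +1.
Negative (D, E): E2, E3, E6, E7, E12, D19, D23 → −7.
Net charge = (+1) + (−7) = −6.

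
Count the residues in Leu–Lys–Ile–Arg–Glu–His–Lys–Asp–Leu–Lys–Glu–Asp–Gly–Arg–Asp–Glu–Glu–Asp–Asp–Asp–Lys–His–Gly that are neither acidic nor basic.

Acidic: D, E. Basic: K, R, H. All other residues are neither.
Matching residues: Leu1, Ile3, Leu9, Gly13, Gly23.

5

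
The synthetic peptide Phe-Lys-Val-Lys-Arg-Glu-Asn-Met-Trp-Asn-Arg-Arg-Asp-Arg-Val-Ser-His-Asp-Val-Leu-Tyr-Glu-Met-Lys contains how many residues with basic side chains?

Lysine (K), arginine (R), and histidine (H) have basic, nitrogen-containing side chains.
Matching residues: Lys2, Lys4, Arg5, Arg11, Arg12, Arg14, His17, Lys24.

8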